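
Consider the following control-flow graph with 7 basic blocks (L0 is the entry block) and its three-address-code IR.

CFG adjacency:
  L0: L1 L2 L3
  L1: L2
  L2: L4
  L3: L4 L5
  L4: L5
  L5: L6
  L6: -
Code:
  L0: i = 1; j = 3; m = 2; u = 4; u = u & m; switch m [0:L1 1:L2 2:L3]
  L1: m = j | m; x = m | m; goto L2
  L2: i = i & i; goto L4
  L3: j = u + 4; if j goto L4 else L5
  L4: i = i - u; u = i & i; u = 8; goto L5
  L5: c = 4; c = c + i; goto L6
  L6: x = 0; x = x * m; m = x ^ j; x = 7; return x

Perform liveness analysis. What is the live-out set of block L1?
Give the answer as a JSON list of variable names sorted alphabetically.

Per-block:
  L0: {i,j,m,u} / ∅
  L1: {m,x} / {j,m}
  L2: {i} / {i}
  L3: {j} / {u}
  L4: {i,u} / {i,u}
  L5: {c} / {i}
  L6: {m,x} / {j,m}

Live sets:
  L0 li=∅ lo={i,j,m,u}
  L1 li={i,j,m,u} lo={i,j,m,u}
  L2 li={i,j,m,u} lo={i,j,m,u}
  L3 li={i,m,u} lo={i,j,m,u}
  L4 li={i,j,m,u} lo={i,j,m}
  L5 li={i,j,m} lo={j,m}
  L6 li={j,m} lo=∅

live-out(L1) = ["i", "j", "m", "u"]

Answer: ["i", "j", "m", "u"]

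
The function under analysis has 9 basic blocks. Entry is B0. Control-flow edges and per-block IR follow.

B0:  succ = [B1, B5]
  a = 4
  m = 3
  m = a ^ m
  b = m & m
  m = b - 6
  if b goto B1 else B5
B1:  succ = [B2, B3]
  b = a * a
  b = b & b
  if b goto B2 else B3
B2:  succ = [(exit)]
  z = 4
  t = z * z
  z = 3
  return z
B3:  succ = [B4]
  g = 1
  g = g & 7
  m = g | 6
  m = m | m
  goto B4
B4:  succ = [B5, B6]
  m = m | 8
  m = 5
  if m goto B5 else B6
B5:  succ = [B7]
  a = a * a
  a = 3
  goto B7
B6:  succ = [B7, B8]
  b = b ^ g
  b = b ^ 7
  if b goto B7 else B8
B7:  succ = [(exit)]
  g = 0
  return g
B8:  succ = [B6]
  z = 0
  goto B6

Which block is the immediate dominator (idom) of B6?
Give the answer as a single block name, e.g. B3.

Answer: B4

Working:
idom tree: B1←B0 B2←B1 B3←B1 B4←B3 B5←B0 B6←B4 B7←B0 B8←B6
Dom at joins:
  B5: preds {B0,B4}: {B0} ∩ {B0,B1,B3,B4} = {B0}; idom=B0
  B6: preds {B4,B8}: {B0,B1,B3,B4} ∩ {B0,B1,B3,B4,B6,B8} = {B0,B1,B3,B4}; idom=B4
  B7: preds {B5,B6}: {B0,B5} ∩ {B0,B1,B3,B4,B6} = {B0}; idom=B0

idom(B6) = B4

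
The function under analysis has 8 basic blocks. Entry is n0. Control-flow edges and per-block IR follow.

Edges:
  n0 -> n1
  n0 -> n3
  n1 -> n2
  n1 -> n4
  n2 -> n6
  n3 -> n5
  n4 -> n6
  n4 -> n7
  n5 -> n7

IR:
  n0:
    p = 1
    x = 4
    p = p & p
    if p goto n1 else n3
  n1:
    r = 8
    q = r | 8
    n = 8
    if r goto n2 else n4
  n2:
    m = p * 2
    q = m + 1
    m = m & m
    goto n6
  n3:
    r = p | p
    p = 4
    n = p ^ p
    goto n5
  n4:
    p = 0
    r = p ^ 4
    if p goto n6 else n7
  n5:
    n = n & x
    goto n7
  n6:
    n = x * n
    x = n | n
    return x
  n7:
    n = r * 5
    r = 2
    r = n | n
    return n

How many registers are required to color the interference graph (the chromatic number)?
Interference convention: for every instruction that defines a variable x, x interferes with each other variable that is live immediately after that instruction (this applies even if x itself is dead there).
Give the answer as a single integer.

Per-block:
  n0: {p,x} / ∅
  n1: {n,q,r} / ∅
  n2: {m,q} / {p}
  n3: {n,p,r} / {p}
  n4: {p,r} / ∅
  n5: {n} / {n,x}
  n6: {n,x} / {n,x}
  n7: {n,r} / {r}

Liveness:
  n0 li=∅ lo={p,x}
  n1 li={p,x} lo={n,p,x}
  n2 li={n,p,x} lo={n,x}
  n3 li={p,x} lo={n,r,x}
  n4 li={n,x} lo={n,r,x}
  n5 li={n,r,x} lo={r}
  n6 li={n,x} lo=∅
  n7 li={r} lo=∅

Interfere edges:
  m — {n,q,x}
  n — {m,p,q,r,x}
  p — {n,q,r,x}
  q — {m,n,p,r,x}
  r — {n,p,q,x}
  x — {m,n,p,q,r}

Registers:
  lower bound: {n,p,q,r,x} mutually conflict ⇒ χ ≥ 5
  5-colouring: R0={n}  R1={q}  R2={x}  R3={m,p}  R4={r}
  χ = 5

Answer: 5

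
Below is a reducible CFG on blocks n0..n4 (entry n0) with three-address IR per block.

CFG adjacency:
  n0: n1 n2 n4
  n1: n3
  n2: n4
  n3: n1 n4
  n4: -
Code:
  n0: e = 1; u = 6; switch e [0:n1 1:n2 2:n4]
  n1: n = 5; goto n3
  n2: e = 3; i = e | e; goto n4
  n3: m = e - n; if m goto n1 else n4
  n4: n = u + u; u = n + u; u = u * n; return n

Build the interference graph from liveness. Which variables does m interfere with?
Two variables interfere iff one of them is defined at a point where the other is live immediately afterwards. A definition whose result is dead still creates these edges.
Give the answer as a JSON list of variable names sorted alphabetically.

Answer: ["e", "u"]

Analysis:
Block summaries:
  n0: {e,u} / ∅
  n1: {n} / ∅
  n2: {e,i} / ∅
  n3: {m} / {e,n}
  n4: {n,u} / {u}

Live sets:
  n0 li=∅ lo={e,u}
  n1 li={e,u} lo={e,n,u}
  n2 li={u} lo={u}
  n3 li={e,n,u} lo={e,u}
  n4 li={u} lo=∅

Conflict graph:
  e↔{m,n,u}
  i↔{u}
  m↔{e,u}
  n↔{e,u}
  u↔{e,i,m,n}

N(m) = ["e", "u"]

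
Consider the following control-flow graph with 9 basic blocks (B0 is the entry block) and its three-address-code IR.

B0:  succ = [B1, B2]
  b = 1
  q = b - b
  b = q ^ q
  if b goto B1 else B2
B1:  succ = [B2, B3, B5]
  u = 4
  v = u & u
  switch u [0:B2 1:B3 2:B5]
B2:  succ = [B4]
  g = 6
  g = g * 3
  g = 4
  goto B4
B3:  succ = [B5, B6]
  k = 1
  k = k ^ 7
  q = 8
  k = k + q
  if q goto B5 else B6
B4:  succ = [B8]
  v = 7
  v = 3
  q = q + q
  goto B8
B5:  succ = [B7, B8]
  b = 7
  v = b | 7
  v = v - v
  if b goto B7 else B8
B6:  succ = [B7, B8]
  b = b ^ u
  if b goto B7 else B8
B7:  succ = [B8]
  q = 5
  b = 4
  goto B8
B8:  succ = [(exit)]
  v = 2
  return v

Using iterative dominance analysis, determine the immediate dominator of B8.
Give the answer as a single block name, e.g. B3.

idom tree: B1←B0 B2←B0 B3←B1 B4←B2 B5←B1 B6←B3 B7←B1 B8←B0
Dom at joins:
  B2: preds {B0,B1}: {B0} ∩ {B0,B1} = {B0}; idom=B0
  B5: preds {B1,B3}: {B0,B1} ∩ {B0,B1,B3} = {B0,B1}; idom=B1
  B7: preds {B5,B6}: {B0,B1,B5} ∩ {B0,B1,B3,B6} = {B0,B1}; idom=B1
  B8: preds {B4,B5,B6,B7}: {B0,B2,B4} ∩ {B0,B1,B5} ∩ {B0,B1,B3,B6} ∩ {B0,B1,B7} = {B0}; idom=B0

idom(B8) = B0

Answer: B0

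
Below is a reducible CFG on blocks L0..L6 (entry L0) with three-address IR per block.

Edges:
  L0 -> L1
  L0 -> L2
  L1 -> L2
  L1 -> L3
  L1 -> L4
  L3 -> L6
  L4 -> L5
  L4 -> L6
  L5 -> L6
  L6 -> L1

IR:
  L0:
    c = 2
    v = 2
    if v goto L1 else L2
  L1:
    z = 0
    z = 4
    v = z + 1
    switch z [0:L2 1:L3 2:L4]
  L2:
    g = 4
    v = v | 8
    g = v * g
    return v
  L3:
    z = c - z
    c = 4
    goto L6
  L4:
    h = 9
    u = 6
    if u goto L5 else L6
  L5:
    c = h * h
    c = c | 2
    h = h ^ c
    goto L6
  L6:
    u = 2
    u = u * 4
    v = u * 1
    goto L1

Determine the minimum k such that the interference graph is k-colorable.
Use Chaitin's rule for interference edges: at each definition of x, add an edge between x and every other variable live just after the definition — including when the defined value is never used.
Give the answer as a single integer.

def/use:
  L0: def={c,v} ue=∅
  L1: def={v,z} ue=∅
  L2: def={g,v} ue={v}
  L3: def={c,z} ue={c,z}
  L4: def={h,u} ue=∅
  L5: def={c,h} ue={h}
  L6: def={u,v} ue=∅

Liveness:
  L0 li=∅ lo={c,v}
  L1 li={c} lo={c,v,z}
  L2 li={v} lo=∅
  L3 li={c,z} lo={c}
  L4 li={c} lo={c,h}
  L5 li={h} lo={c}
  L6 li={c} lo={c}

Interfere edges:
  c: {h,u,v,z}
  g: {v}
  h: {c,u}
  u: {c,h}
  v: {c,g,z}
  z: {c,v}

Colouring:
  {c,h,u} pairwise interfere (3-clique) ⇒ χ ≥ 3
  assign c→r0 g→r0 h→r1 u→r2 v→r1 z→r2 — no edge inside a register ⇒ χ ≤ 3
  χ = 3

Answer: 3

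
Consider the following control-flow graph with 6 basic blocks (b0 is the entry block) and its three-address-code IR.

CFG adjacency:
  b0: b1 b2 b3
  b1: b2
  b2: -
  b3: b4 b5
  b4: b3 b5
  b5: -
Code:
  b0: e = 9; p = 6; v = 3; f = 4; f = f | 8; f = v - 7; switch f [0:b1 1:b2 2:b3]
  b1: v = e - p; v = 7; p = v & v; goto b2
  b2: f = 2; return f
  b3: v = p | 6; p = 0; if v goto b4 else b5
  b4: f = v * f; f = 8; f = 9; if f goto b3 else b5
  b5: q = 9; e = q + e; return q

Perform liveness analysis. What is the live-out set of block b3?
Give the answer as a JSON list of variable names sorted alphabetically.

Answer: ["e", "f", "p", "v"]

Working:
def/use:
  b0: def={e,f,p,v} ue=∅
  b1: def={p,v} ue={e,p}
  b2: def={f} ue=∅
  b3: def={p,v} ue={p}
  b4: def={f} ue={f,v}
  b5: def={e,q} ue={e}

Backward fixpoint:
  b0 li=∅ lo={e,f,p}
  b1 li={e,p} lo=∅
  b2 li=∅ lo=∅
  b3 li={e,f,p} lo={e,f,p,v}
  b4 li={e,f,p,v} lo={e,f,p}
  b5 li={e} lo=∅

live-out(b3) = ["e", "f", "p", "v"]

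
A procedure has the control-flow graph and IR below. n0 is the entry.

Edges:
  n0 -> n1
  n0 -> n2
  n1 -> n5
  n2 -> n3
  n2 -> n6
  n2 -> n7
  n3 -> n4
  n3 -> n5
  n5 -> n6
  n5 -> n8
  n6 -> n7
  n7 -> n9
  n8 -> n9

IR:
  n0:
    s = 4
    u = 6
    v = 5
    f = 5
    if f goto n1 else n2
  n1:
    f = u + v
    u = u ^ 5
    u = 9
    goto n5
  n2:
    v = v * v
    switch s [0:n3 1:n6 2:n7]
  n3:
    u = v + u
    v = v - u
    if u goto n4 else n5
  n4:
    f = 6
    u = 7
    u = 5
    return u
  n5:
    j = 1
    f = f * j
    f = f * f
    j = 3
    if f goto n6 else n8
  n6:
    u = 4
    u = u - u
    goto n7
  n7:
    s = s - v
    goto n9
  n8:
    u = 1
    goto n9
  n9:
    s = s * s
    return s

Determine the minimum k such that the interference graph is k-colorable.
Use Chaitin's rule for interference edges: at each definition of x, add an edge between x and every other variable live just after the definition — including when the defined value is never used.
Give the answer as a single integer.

Answer: 4

Analysis:
def/use:
  n0: def={f,s,u,v} ue=∅
  n1: def={f,u} ue={u,v}
  n2: def={v} ue={s,v}
  n3: def={u,v} ue={u,v}
  n4: def={f,u} ue=∅
  n5: def={f,j} ue={f}
  n6: def={u} ue=∅
  n7: def={s} ue={s,v}
  n8: def={u} ue=∅
  n9: def={s} ue={s}

Live sets:
  live n0: ∅→{f,s,u,v}
  live n1: {s,u,v}→{f,s,v}
  live n2: {f,s,u,v}→{f,s,u,v}
  live n3: {f,s,u,v}→{f,s,v}
  live n4: ∅→∅
  live n5: {f,s,v}→{s,v}
  live n6: {s,v}→{s,v}
  live n7: {s,v}→{s}
  live n8: {s}→{s}
  live n9: {s}→∅

Interfere edges:
  f: {j,s,u,v}
  j: {f,s,v}
  s: {f,j,u,v}
  u: {f,s,v}
  v: {f,j,s,u}

Chromatic number:
  lower bound: {f,j,s,v} mutually conflict ⇒ χ ≥ 4
  4-colouring: r0={f}  r1={s}  r2={v}  r3={j,u}
  χ = 4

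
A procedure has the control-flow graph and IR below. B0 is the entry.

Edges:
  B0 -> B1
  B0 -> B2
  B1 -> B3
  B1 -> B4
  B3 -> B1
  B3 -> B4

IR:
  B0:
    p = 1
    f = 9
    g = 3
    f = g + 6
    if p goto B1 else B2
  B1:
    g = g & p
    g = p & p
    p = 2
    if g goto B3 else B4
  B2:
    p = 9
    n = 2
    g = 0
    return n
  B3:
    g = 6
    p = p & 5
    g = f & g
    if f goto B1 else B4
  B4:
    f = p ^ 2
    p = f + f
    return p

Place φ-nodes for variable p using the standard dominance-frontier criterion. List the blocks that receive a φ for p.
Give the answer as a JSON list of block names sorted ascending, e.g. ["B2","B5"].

Answer: ["B1", "B4"]

Derivation:
idom tree: B1←B0 B2←B0 B3←B1 B4←B1
Dom∩ at merges:
  B1: preds {B0,B3}: {B0} ∩ {B0,B1,B3} = {B0}; idom=B0
  B4: preds {B1,B3}: {B0,B1} ∩ {B0,B1,B3} = {B0,B1}; idom=B1

Frontier:
  join B1 pred B0: · stop@B0
  join B1 pred B3: B3→B1 stop@B0
  join B4 pred B1: · stop@B1
  join B4 pred B3: B3 stop@B1
  DF(B0)=∅
  DF(B1)={B1}
  DF(B2)=∅
  DF(B3)={B1,B4}
  DF(B4)=∅

φ for p: defs {B0,B1,B2,B3,B4}
  DF⁺ = {B1,B4}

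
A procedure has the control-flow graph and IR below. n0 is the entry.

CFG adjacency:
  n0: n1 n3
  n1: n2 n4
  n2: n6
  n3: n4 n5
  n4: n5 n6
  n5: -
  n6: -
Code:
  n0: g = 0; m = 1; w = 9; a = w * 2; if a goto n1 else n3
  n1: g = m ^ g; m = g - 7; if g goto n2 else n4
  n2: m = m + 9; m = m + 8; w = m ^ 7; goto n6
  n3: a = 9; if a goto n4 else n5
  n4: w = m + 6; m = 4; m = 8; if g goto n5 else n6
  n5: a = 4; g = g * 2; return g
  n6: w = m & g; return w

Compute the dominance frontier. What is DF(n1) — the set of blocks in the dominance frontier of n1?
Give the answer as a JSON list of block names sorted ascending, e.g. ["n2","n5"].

idom tree: n1←n0 n2←n1 n3←n0 n4←n0 n5←n0 n6←n0
Dom∩ at merges:
  n4: preds {n1,n3}: {n0,n1} ∩ {n0,n3} = {n0}; idom=n0
  n5: preds {n3,n4}: {n0,n3} ∩ {n0,n4} = {n0}; idom=n0
  n6: preds {n2,n4}: {n0,n1,n2} ∩ {n0,n4} = {n0}; idom=n0

DF walk-up:
  n4←n1: walk n1 to n0
  n4←n3: walk n3 to n0
  n5←n3: walk n3 to n0
  n5←n4: walk n4 to n0
  n6←n2: walk n2→n1 to n0
  n6←n4: walk n4 to n0
  n0: DF=∅
  n1: DF={n4,n6}
  n2: DF={n6}
  n3: DF={n4,n5}
  n4: DF={n5,n6}
  n5: DF=∅
  n6: DF=∅

DF(n1) = ["n4", "n6"]

Answer: ["n4", "n6"]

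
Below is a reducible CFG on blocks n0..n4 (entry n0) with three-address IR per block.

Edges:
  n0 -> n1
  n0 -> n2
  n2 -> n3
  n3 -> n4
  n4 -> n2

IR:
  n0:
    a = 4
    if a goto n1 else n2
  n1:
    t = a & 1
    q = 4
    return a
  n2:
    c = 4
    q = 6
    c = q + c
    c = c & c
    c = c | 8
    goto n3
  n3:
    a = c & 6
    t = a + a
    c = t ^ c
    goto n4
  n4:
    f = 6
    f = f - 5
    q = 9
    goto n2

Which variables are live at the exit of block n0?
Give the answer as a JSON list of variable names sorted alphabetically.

Answer: ["a"]

Working:
Per-block:
  n0: def={a} ue=∅
  n1: def={q,t} ue={a}
  n2: def={c,q} ue=∅
  n3: def={a,c,t} ue={c}
  n4: def={f,q} ue=∅

Liveness:
  n0: in=∅ out={a}
  n1: in={a} out=∅
  n2: in=∅ out={c}
  n3: in={c} out=∅
  n4: in=∅ out=∅

live-out(n0) = ["a"]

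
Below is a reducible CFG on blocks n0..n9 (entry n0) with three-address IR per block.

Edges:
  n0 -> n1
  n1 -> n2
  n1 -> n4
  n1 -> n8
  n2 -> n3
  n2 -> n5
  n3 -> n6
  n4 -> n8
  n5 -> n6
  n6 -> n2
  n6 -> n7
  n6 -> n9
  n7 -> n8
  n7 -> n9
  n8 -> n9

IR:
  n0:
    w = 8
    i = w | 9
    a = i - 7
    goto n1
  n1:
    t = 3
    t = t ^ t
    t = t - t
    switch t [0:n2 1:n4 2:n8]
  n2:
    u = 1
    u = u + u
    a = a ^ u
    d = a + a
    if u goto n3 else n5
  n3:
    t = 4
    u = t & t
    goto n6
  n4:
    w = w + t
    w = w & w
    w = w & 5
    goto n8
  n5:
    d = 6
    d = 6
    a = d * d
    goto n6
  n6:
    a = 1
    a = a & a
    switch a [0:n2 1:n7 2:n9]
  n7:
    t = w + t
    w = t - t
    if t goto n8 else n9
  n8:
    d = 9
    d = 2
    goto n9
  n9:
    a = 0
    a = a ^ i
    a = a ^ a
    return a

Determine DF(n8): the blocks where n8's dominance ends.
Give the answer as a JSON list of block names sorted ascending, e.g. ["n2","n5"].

idom tree: n1←n0 n2←n1 n3←n2 n4←n1 n5←n2 n6←n2 n7←n6 n8←n1 n9←n1
Dom∩ at merges:
  n2: preds {n1,n6}: {n0,n1} ∩ {n0,n1,n2,n6} = {n0,n1}; idom=n1
  n6: preds {n3,n5}: {n0,n1,n2,n3} ∩ {n0,n1,n2,n5} = {n0,n1,n2}; idom=n2
  n8: preds {n1,n4,n7}: {n0,n1} ∩ {n0,n1,n4} ∩ {n0,n1,n2,n6,n7} = {n0,n1}; idom=n1
  n9: preds {n6,n7,n8}: {n0,n1,n2,n6} ∩ {n0,n1,n2,n6,n7} ∩ {n0,n1,n8} = {n0,n1}; idom=n1

DF derivation:
  n2←n1: walk · to n1
  n2←n6: walk n6→n2 to n1
  n6←n3: walk n3 to n2
  n6←n5: walk n5 to n2
  n8←n1: walk · to n1
  n8←n4: walk n4 to n1
  n8←n7: walk n7→n6→n2 to n1
  n9←n6: walk n6→n2 to n1
  n9←n7: walk n7→n6→n2 to n1
  n9←n8: walk n8 to n1
  DF(n0)=∅
  DF(n1)=∅
  DF(n2)={n2,n8,n9}
  DF(n3)={n6}
  DF(n4)={n8}
  DF(n5)={n6}
  DF(n6)={n2,n8,n9}
  DF(n7)={n8,n9}
  DF(n8)={n9}
  DF(n9)=∅

DF(n8) = ["n9"]

Answer: ["n9"]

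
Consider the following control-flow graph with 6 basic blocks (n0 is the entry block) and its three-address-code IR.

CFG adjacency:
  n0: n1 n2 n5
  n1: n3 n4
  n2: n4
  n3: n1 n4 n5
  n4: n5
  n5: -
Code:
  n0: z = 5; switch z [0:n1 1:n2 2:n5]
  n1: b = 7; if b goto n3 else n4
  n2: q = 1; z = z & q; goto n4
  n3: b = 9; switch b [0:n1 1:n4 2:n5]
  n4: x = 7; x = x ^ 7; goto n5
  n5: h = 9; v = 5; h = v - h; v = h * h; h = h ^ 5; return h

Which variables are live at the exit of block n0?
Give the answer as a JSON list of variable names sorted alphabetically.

Block summaries:
  n0: def={z} ue=∅
  n1: def={b} ue=∅
  n2: def={q,z} ue={z}
  n3: def={b} ue=∅
  n4: def={x} ue=∅
  n5: def={h,v} ue=∅

Live sets:
  n0 li=∅ lo={z}
  n1 li=∅ lo=∅
  n2 li={z} lo=∅
  n3 li=∅ lo=∅
  n4 li=∅ lo=∅
  n5 li=∅ lo=∅

live-out(n0) = ["z"]

Answer: ["z"]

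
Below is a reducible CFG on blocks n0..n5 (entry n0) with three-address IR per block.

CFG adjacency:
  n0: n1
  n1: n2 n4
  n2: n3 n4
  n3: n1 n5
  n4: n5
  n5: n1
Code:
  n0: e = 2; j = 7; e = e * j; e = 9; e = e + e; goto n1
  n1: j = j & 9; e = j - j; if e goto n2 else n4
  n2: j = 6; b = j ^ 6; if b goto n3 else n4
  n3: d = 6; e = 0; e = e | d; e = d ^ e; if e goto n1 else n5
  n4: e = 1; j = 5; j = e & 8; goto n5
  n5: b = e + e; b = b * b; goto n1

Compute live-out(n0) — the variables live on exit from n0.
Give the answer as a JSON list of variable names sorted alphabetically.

Answer: ["j"]

Working:
Per-block:
  n0: {e,j} / ∅
  n1: {e,j} / {j}
  n2: {b,j} / ∅
  n3: {d,e} / ∅
  n4: {e,j} / ∅
  n5: {b} / {e}

Backward fixpoint:
  n0: in=∅ out={j}
  n1: in={j} out=∅
  n2: in=∅ out={j}
  n3: in={j} out={e,j}
  n4: in=∅ out={e,j}
  n5: in={e,j} out={j}

live-out(n0) = ["j"]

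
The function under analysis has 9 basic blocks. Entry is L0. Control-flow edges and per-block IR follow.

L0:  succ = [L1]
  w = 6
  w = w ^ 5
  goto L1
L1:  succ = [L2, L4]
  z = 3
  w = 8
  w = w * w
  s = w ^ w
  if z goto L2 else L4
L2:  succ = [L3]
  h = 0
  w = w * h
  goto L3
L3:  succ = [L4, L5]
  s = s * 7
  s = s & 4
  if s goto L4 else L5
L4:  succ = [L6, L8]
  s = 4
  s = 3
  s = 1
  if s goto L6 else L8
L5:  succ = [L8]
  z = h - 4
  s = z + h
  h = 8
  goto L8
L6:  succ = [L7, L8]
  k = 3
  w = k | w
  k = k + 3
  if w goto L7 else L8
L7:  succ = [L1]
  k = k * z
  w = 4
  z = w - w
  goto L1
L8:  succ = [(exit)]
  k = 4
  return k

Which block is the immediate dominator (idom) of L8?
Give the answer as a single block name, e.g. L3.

idom tree: L1←L0 L2←L1 L3←L2 L4←L1 L5←L3 L6←L4 L7←L6 L8←L1
Dom at joins:
  L1: preds {L0,L7}: {L0} ∩ {L0,L1,L4,L6,L7} = {L0}; idom=L0
  L4: preds {L1,L3}: {L0,L1} ∩ {L0,L1,L2,L3} = {L0,L1}; idom=L1
  L8: preds {L4,L5,L6}: {L0,L1,L4} ∩ {L0,L1,L2,L3,L5} ∩ {L0,L1,L4,L6} = {L0,L1}; idom=L1

idom(L8) = L1

Answer: L1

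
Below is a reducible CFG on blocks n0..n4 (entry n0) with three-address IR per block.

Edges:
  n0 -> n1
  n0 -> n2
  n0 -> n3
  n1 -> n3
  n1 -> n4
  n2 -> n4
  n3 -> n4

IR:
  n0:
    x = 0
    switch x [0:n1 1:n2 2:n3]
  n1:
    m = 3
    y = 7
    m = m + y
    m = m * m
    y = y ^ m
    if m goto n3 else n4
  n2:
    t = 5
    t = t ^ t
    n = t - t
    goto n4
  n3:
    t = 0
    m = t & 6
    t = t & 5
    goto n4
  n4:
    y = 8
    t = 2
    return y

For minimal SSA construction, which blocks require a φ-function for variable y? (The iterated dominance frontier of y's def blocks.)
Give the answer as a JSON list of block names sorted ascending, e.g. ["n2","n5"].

idom tree: n1←n0 n2←n0 n3←n0 n4←n0
Dom at joins:
  n3: preds {n0,n1}: {n0} ∩ {n0,n1} = {n0}; idom=n0
  n4: preds {n1,n2,n3}: {n0,n1} ∩ {n0,n2} ∩ {n0,n3} = {n0}; idom=n0

Frontier:
  join n3 pred n0: · stop@n0
  join n3 pred n1: n1 stop@n0
  join n4 pred n1: n1 stop@n0
  join n4 pred n2: n2 stop@n0
  join n4 pred n3: n3 stop@n0
  n0 → ∅
  n1 → {n3,n4}
  n2 → {n4}
  n3 → {n4}
  n4 → ∅

φ for y: defs {n1,n4}
  DF⁺ = {n3,n4}

Answer: ["n3", "n4"]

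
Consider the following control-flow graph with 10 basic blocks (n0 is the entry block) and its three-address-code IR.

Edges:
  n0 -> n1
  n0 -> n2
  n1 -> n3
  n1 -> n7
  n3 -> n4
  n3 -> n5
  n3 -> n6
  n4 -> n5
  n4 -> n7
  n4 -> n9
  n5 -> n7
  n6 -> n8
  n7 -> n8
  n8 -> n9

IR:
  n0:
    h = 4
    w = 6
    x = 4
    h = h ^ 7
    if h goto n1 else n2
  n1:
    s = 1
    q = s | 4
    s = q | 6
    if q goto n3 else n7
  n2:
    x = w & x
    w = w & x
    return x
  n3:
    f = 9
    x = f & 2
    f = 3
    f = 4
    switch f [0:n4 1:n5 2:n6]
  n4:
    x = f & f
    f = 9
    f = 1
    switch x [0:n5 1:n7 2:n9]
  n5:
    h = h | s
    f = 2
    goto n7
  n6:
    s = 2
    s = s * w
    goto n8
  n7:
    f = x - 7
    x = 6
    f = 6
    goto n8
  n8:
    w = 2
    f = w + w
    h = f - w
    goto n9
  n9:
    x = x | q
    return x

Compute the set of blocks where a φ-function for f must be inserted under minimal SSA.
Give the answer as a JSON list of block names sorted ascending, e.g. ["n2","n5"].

Answer: ["n5", "n7", "n8", "n9"]

Derivation:
idom tree: n1←n0 n2←n0 n3←n1 n4←n3 n5←n3 n6←n3 n7←n1 n8←n1 n9←n1
Dom at joins:
  n5: preds {n3,n4}: {n0,n1,n3} ∩ {n0,n1,n3,n4} = {n0,n1,n3}; idom=n3
  n7: preds {n1,n4,n5}: {n0,n1} ∩ {n0,n1,n3,n4} ∩ {n0,n1,n3,n5} = {n0,n1}; idom=n1
  n8: preds {n6,n7}: {n0,n1,n3,n6} ∩ {n0,n1,n7} = {n0,n1}; idom=n1
  n9: preds {n4,n8}: {n0,n1,n3,n4} ∩ {n0,n1,n8} = {n0,n1}; idom=n1

Frontier:
  join n5 pred n3: · stop@n3
  join n5 pred n4: n4 stop@n3
  join n7 pred n1: · stop@n1
  join n7 pred n4: n4→n3 stop@n1
  join n7 pred n5: n5→n3 stop@n1
  join n8 pred n6: n6→n3 stop@n1
  join n8 pred n7: n7 stop@n1
  join n9 pred n4: n4→n3 stop@n1
  join n9 pred n8: n8 stop@n1
  n0: DF=∅
  n1: DF=∅
  n2: DF=∅
  n3: DF={n7,n8,n9}
  n4: DF={n5,n7,n9}
  n5: DF={n7}
  n6: DF={n8}
  n7: DF={n8}
  n8: DF={n9}
  n9: DF=∅

φ for f: defs {n3,n4,n5,n7,n8}
  DF⁺ = {n5,n7,n8,n9}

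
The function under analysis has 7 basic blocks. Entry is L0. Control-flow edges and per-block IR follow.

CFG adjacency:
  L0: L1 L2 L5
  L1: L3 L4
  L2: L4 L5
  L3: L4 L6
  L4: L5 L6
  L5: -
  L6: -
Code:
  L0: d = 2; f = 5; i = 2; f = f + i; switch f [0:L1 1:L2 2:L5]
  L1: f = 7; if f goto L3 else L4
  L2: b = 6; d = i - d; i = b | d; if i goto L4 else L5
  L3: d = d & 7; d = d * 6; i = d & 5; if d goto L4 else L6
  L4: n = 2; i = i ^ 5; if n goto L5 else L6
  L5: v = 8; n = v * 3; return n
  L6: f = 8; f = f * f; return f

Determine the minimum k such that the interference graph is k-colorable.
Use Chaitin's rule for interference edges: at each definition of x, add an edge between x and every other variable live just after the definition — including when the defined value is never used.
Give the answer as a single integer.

Answer: 3

Working:
Block summaries:
  L0 def {d,f,i} use ∅
  L1 def {f} use ∅
  L2 def {b,d,i} use {d,i}
  L3 def {d,i} use {d}
  L4 def {i,n} use {i}
  L5 def {n,v} use ∅
  L6 def {f} use ∅

Live sets:
  L0 li=∅ lo={d,i}
  L1 li={d,i} lo={d,i}
  L2 li={d,i} lo={i}
  L3 li={d} lo={i}
  L4 li={i} lo=∅
  L5 li=∅ lo=∅
  L6 li=∅ lo=∅

Interference:
  b — {d,i}
  d — {b,f,i}
  f — {d,i}
  i — {b,d,f,n}
  n — {i}
  v — ∅

Colouring:
  {b,d,i} pairwise interfere (3-clique) ⇒ χ ≥ 3
  3-colouring: c0={i,v}  c1={d,n}  c2={b,f}
  χ = 3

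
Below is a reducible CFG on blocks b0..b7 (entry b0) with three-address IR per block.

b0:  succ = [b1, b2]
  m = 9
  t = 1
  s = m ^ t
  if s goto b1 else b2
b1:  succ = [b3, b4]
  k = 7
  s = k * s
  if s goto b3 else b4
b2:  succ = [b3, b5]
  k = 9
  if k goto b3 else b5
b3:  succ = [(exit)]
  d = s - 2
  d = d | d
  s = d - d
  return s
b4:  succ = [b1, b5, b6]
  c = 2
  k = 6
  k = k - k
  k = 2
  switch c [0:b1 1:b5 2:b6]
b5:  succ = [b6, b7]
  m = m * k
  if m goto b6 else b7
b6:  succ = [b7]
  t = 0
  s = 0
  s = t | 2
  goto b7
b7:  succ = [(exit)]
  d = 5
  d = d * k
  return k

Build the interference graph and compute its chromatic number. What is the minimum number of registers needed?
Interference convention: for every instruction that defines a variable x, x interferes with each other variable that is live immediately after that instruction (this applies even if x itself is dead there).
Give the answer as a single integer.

Answer: 4

Working:
Per-block:
  b0: def={m,s,t} ue=∅
  b1: def={k,s} ue={s}
  b2: def={k} ue=∅
  b3: def={d,s} ue={s}
  b4: def={c,k} ue=∅
  b5: def={m} ue={k,m}
  b6: def={s,t} ue=∅
  b7: def={d} ue={k}

Liveness:
  live b0: ∅→{m,s}
  live b1: {m,s}→{m,s}
  live b2: {m,s}→{k,m,s}
  live b3: {s}→∅
  live b4: {m,s}→{k,m,s}
  live b5: {k,m}→{k}
  live b6: {k}→{k}
  live b7: {k}→∅

Interfere edges:
  c — {k,m,s}
  d — {k}
  k — {c,d,m,s,t}
  m — {c,k,s,t}
  s — {c,k,m,t}
  t — {k,m,s}

Colouring:
  lower bound: {c,k,m,s} mutually conflict ⇒ χ ≥ 4
  4-colouring: R0={k}  R1={d,m}  R2={s}  R3={c,t}
  χ = 4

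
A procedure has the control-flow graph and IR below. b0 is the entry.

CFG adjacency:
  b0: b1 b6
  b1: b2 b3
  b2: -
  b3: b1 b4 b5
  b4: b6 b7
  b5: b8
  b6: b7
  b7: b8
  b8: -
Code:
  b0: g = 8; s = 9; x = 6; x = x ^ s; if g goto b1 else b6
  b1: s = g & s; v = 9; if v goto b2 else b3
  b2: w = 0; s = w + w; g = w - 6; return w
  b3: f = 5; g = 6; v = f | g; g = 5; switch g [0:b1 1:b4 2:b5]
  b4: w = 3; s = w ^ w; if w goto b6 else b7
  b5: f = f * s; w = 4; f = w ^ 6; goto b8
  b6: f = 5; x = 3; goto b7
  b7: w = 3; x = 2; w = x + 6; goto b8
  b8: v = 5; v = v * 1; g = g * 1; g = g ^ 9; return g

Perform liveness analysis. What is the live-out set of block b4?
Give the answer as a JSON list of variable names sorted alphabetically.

Answer: ["g"]

Working:
Block summaries:
  b0: def={g,s,x} ue=∅
  b1: def={s,v} ue={g,s}
  b2: def={g,s,w} ue=∅
  b3: def={f,g,v} ue=∅
  b4: def={s,w} ue=∅
  b5: def={f,w} ue={f,s}
  b6: def={f,x} ue=∅
  b7: def={w,x} ue=∅
  b8: def={g,v} ue={g}

Liveness:
  b0: in=∅ out={g,s}
  b1: in={g,s} out={s}
  b2: in=∅ out=∅
  b3: in={s} out={f,g,s}
  b4: in={g} out={g}
  b5: in={f,g,s} out={g}
  b6: in={g} out={g}
  b7: in={g} out={g}
  b8: in={g} out=∅

live-out(b4) = ["g"]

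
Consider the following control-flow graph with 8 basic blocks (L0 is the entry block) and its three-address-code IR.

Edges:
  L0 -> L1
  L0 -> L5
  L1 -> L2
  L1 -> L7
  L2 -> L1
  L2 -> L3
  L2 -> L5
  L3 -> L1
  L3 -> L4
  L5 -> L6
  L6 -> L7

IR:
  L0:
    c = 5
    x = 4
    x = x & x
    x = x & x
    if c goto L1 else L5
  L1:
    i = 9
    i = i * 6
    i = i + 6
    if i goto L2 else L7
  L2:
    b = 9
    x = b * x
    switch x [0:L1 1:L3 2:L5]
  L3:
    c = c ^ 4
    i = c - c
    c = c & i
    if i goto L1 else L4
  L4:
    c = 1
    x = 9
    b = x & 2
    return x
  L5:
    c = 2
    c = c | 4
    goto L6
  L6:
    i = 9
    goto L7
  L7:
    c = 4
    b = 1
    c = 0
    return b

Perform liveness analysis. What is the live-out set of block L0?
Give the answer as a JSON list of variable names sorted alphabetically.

def/use:
  L0: {c,x} / ∅
  L1: {i} / ∅
  L2: {b,x} / {x}
  L3: {c,i} / {c}
  L4: {b,c,x} / ∅
  L5: {c} / ∅
  L6: {i} / ∅
  L7: {b,c} / ∅

Live sets:
  live L0: ∅→{c,x}
  live L1: {c,x}→{c,x}
  live L2: {c,x}→{c,x}
  live L3: {c,x}→{c,x}
  live L4: ∅→∅
  live L5: ∅→∅
  live L6: ∅→∅
  live L7: ∅→∅

live-out(L0) = ["c", "x"]

Answer: ["c", "x"]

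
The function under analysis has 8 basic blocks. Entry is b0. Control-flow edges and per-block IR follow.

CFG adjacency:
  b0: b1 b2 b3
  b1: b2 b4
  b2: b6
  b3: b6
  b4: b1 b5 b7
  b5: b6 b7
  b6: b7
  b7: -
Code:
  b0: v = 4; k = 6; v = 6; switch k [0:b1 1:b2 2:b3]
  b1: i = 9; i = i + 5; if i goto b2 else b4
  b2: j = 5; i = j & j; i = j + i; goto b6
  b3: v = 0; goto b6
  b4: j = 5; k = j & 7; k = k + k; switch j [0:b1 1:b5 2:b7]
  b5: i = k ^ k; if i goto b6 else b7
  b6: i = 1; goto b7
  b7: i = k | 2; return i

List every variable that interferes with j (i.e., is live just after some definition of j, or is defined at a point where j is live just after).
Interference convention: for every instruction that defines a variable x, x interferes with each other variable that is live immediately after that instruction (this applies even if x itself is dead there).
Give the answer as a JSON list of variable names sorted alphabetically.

def/use:
  b0: def={k,v} ue=∅
  b1: def={i} ue=∅
  b2: def={i,j} ue=∅
  b3: def={v} ue=∅
  b4: def={j,k} ue=∅
  b5: def={i} ue={k}
  b6: def={i} ue=∅
  b7: def={i} ue={k}

Backward fixpoint:
  live b0: ∅→{k}
  live b1: {k}→{k}
  live b2: {k}→{k}
  live b3: {k}→{k}
  live b4: ∅→{k}
  live b5: {k}→{k}
  live b6: {k}→{k}
  live b7: {k}→∅

Interference:
  i: {j,k}
  j: {i,k}
  k: {i,j,v}
  v: {k}

N(j) = ["i", "k"]

Answer: ["i", "k"]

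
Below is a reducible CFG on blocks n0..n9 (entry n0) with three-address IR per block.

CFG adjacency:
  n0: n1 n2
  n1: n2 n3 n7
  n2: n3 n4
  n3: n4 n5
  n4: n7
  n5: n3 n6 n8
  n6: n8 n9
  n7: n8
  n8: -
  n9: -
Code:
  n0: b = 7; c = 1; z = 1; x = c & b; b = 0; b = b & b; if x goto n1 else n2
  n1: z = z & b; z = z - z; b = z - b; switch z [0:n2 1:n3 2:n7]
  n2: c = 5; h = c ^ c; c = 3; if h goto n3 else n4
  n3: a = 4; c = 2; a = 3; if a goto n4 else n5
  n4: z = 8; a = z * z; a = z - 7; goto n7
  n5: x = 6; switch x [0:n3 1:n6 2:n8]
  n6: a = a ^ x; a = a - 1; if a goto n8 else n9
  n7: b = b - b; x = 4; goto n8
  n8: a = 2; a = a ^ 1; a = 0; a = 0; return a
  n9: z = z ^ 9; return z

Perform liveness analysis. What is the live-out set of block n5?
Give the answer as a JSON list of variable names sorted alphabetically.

Answer: ["a", "b", "x", "z"]

Analysis:
def/use:
  n0 def {b,c,x,z} use ∅
  n1 def {b,z} use {b,z}
  n2 def {c,h} use ∅
  n3 def {a,c} use ∅
  n4 def {a,z} use ∅
  n5 def {x} use ∅
  n6 def {a} use {a,x}
  n7 def {b,x} use {b}
  n8 def {a} use ∅
  n9 def {z} use {z}

Live sets:
  live n0: ∅→{b,z}
  live n1: {b,z}→{b,z}
  live n2: {b,z}→{b,z}
  live n3: {b,z}→{a,b,z}
  live n4: {b}→{b}
  live n5: {a,b,z}→{a,b,x,z}
  live n6: {a,x,z}→{z}
  live n7: {b}→∅
  live n8: ∅→∅
  live n9: {z}→∅

live-out(n5) = ["a", "b", "x", "z"]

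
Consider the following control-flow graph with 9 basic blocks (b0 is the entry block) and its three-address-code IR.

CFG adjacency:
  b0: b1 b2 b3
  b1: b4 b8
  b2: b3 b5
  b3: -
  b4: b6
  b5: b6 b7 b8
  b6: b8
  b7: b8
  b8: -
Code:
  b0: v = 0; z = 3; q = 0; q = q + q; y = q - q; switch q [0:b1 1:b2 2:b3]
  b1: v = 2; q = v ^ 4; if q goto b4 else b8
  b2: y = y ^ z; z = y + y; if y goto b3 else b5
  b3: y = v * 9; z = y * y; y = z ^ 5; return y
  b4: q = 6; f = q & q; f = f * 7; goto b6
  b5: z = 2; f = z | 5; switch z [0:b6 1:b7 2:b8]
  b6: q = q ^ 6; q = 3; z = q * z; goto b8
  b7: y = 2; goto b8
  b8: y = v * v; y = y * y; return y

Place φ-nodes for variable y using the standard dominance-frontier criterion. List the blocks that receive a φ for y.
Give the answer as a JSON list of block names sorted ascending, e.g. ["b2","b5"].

idom tree: b1←b0 b2←b0 b3←b0 b4←b1 b5←b2 b6←b0 b7←b5 b8←b0
Dom at joins:
  b3: preds {b0,b2}: {b0} ∩ {b0,b2} = {b0}; idom=b0
  b6: preds {b4,b5}: {b0,b1,b4} ∩ {b0,b2,b5} = {b0}; idom=b0
  b8: preds {b1,b5,b6,b7}: {b0,b1} ∩ {b0,b2,b5} ∩ {b0,b6} ∩ {b0,b2,b5,b7} = {b0}; idom=b0

DF derivation:
  join b3 pred b0: · stop@b0
  join b3 pred b2: b2 stop@b0
  join b6 pred b4: b4→b1 stop@b0
  join b6 pred b5: b5→b2 stop@b0
  join b8 pred b1: b1 stop@b0
  join b8 pred b5: b5→b2 stop@b0
  join b8 pred b6: b6 stop@b0
  join b8 pred b7: b7→b5→b2 stop@b0
  b0: DF=∅
  b1: DF={b6,b8}
  b2: DF={b3,b6,b8}
  b3: DF=∅
  b4: DF={b6}
  b5: DF={b6,b8}
  b6: DF={b8}
  b7: DF={b8}
  b8: DF=∅

φ for y: defs {b0,b2,b3,b7,b8}
  DF⁺ = {b3,b6,b8}

Answer: ["b3", "b6", "b8"]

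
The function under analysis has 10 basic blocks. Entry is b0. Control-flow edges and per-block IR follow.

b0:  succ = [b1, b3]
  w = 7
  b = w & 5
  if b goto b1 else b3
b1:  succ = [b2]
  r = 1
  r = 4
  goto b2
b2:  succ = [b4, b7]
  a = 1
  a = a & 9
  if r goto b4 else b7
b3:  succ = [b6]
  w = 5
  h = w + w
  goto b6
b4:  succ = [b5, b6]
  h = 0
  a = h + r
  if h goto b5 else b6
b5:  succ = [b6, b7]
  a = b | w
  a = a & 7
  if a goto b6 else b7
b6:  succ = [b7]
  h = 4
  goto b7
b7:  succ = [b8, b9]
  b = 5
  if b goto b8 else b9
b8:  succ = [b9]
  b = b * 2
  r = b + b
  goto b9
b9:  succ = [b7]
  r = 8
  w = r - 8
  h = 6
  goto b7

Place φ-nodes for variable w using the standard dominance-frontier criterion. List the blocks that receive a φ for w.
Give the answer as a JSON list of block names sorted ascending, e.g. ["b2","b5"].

Answer: ["b6", "b7"]

Working:
idom tree: b1←b0 b2←b1 b3←b0 b4←b2 b5←b4 b6←b0 b7←b0 b8←b7 b9←b7
Dom∩ at merges:
  b6: preds {b3,b4,b5}: {b0,b3} ∩ {b0,b1,b2,b4} ∩ {b0,b1,b2,b4,b5} = {b0}; idom=b0
  b7: preds {b2,b5,b6,b9}: {b0,b1,b2} ∩ {b0,b1,b2,b4,b5} ∩ {b0,b6} ∩ {b0,b7,b9} = {b0}; idom=b0
  b9: preds {b7,b8}: {b0,b7} ∩ {b0,b7,b8} = {b0,b7}; idom=b7

DF derivation:
  b6←b3: walk b3 to b0
  b6←b4: walk b4→b2→b1 to b0
  b6←b5: walk b5→b4→b2→b1 to b0
  b7←b2: walk b2→b1 to b0
  b7←b5: walk b5→b4→b2→b1 to b0
  b7←b6: walk b6 to b0
  b7←b9: walk b9→b7 to b0
  b9←b7: walk · to b7
  b9←b8: walk b8 to b7
  DF(b0)=∅
  DF(b1)={b6,b7}
  DF(b2)={b6,b7}
  DF(b3)={b6}
  DF(b4)={b6,b7}
  DF(b5)={b6,b7}
  DF(b6)={b7}
  DF(b7)={b7}
  DF(b8)={b9}
  DF(b9)={b7}

φ for w: defs {b0,b3,b9}
  DF⁺ = {b6,b7}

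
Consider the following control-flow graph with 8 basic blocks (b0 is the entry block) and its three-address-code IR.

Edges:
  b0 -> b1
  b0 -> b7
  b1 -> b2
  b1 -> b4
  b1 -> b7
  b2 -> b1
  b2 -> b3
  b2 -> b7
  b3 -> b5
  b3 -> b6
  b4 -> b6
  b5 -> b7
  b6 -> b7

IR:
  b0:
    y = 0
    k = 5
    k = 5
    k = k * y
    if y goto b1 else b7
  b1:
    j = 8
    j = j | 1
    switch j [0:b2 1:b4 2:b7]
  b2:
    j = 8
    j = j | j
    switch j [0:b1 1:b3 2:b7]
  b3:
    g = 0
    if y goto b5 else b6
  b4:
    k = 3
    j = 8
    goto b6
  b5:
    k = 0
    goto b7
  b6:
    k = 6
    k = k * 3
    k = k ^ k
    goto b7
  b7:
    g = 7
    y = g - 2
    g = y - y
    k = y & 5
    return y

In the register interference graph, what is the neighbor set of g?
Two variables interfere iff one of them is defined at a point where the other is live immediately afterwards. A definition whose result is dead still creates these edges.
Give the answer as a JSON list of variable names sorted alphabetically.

Answer: ["y"]

Analysis:
def/use:
  b0: def={k,y} ue=∅
  b1: def={j} ue=∅
  b2: def={j} ue=∅
  b3: def={g} ue={y}
  b4: def={j,k} ue=∅
  b5: def={k} ue=∅
  b6: def={k} ue=∅
  b7: def={g,k,y} ue=∅

Liveness:
  b0 li=∅ lo={y}
  b1 li={y} lo={y}
  b2 li={y} lo={y}
  b3 li={y} lo=∅
  b4 li=∅ lo=∅
  b5 li=∅ lo=∅
  b6 li=∅ lo=∅
  b7 li=∅ lo=∅

Interfere edges:
  g↔{y}
  j↔{y}
  k↔{y}
  y↔{g,j,k}

N(g) = ["y"]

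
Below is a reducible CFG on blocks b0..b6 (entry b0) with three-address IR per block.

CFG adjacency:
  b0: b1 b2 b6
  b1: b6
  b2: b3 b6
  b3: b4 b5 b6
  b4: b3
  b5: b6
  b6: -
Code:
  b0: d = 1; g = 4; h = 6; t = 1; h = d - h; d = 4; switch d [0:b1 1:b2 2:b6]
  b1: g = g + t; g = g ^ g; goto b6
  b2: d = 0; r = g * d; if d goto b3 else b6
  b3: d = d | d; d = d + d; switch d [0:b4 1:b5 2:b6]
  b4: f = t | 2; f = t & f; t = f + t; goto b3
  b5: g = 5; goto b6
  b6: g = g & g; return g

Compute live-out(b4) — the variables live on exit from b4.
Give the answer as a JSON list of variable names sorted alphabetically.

def/use:
  b0 def {d,g,h,t} use ∅
  b1 def {g} use {g,t}
  b2 def {d,r} use {g}
  b3 def {d} use {d}
  b4 def {f,t} use {t}
  b5 def {g} use ∅
  b6 def {g} use {g}

Liveness:
  b0: in=∅ out={g,t}
  b1: in={g,t} out={g}
  b2: in={g,t} out={d,g,t}
  b3: in={d,g,t} out={d,g,t}
  b4: in={d,g,t} out={d,g,t}
  b5: in=∅ out={g}
  b6: in={g} out=∅

live-out(b4) = ["d", "g", "t"]

Answer: ["d", "g", "t"]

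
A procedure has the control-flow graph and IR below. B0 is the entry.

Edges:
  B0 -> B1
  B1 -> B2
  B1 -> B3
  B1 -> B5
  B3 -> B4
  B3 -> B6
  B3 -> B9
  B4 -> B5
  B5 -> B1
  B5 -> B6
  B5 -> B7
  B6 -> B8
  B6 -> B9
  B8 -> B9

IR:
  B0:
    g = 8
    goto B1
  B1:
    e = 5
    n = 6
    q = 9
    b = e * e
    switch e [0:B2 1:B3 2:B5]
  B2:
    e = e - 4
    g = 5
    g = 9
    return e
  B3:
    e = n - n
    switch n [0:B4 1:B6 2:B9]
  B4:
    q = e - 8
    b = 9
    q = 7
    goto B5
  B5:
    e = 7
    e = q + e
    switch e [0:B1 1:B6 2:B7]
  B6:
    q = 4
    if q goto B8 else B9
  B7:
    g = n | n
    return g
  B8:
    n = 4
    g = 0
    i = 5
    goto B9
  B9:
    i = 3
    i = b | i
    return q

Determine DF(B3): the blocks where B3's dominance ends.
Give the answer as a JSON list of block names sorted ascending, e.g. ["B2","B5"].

idom tree: B1←B0 B2←B1 B3←B1 B4←B3 B5←B1 B6←B1 B7←B5 B8←B6 B9←B1
Dom∩ at merges:
  B1: preds {B0,B5}: {B0} ∩ {B0,B1,B5} = {B0}; idom=B0
  B5: preds {B1,B4}: {B0,B1} ∩ {B0,B1,B3,B4} = {B0,B1}; idom=B1
  B6: preds {B3,B5}: {B0,B1,B3} ∩ {B0,B1,B5} = {B0,B1}; idom=B1
  B9: preds {B3,B6,B8}: {B0,B1,B3} ∩ {B0,B1,B6} ∩ {B0,B1,B6,B8} = {B0,B1}; idom=B1

Frontier:
  B1←B0: walk · to B0
  B1←B5: walk B5→B1 to B0
  B5←B1: walk · to B1
  B5←B4: walk B4→B3 to B1
  B6←B3: walk B3 to B1
  B6←B5: walk B5 to B1
  B9←B3: walk B3 to B1
  B9←B6: walk B6 to B1
  B9←B8: walk B8→B6 to B1
  B0 → ∅
  B1 → {B1}
  B2 → ∅
  B3 → {B5,B6,B9}
  B4 → {B5}
  B5 → {B1,B6}
  B6 → {B9}
  B7 → ∅
  B8 → {B9}
  B9 → ∅

DF(B3) = ["B5", "B6", "B9"]

Answer: ["B5", "B6", "B9"]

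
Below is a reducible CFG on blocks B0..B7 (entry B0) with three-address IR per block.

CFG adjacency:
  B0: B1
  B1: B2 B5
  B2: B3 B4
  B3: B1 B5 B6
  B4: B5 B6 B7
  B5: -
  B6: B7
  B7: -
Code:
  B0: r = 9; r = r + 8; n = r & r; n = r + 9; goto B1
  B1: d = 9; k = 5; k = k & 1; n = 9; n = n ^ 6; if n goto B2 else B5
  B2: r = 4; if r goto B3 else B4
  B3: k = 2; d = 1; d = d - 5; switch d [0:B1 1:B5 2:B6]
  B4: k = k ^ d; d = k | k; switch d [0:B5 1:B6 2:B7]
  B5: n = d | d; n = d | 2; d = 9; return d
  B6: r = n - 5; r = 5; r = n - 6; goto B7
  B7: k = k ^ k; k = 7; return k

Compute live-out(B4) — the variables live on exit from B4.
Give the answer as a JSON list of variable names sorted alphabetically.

Answer: ["d", "k", "n"]

Working:
Block summaries:
  B0 def {n,r} use ∅
  B1 def {d,k,n} use ∅
  B2 def {r} use ∅
  B3 def {d,k} use ∅
  B4 def {d,k} use {d,k}
  B5 def {d,n} use {d}
  B6 def {r} use {n}
  B7 def {k} use {k}

Liveness:
  B0: in=∅ out=∅
  B1: in=∅ out={d,k,n}
  B2: in={d,k,n} out={d,k,n}
  B3: in={n} out={d,k,n}
  B4: in={d,k,n} out={d,k,n}
  B5: in={d} out=∅
  B6: in={k,n} out={k}
  B7: in={k} out=∅

live-out(B4) = ["d", "k", "n"]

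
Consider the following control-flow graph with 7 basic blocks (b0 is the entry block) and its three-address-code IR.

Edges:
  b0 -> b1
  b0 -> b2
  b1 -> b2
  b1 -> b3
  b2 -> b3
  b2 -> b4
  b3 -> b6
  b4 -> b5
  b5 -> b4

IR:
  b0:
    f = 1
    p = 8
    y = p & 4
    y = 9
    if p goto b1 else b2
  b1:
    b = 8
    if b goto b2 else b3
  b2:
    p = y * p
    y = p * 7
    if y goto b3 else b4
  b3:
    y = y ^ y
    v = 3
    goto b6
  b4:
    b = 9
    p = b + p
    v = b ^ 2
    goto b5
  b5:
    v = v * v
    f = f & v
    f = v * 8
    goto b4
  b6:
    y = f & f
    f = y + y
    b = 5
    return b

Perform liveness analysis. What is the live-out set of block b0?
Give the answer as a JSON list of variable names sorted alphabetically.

def/use:
  b0 def {f,p,y} use ∅
  b1 def {b} use ∅
  b2 def {p,y} use {p,y}
  b3 def {v,y} use {y}
  b4 def {b,p,v} use {p}
  b5 def {f,v} use {f,v}
  b6 def {b,f,y} use {f}

Liveness:
  b0: in=∅ out={f,p,y}
  b1: in={f,p,y} out={f,p,y}
  b2: in={f,p,y} out={f,p,y}
  b3: in={f,y} out={f}
  b4: in={f,p} out={f,p,v}
  b5: in={f,p,v} out={f,p}
  b6: in={f} out=∅

live-out(b0) = ["f", "p", "y"]

Answer: ["f", "p", "y"]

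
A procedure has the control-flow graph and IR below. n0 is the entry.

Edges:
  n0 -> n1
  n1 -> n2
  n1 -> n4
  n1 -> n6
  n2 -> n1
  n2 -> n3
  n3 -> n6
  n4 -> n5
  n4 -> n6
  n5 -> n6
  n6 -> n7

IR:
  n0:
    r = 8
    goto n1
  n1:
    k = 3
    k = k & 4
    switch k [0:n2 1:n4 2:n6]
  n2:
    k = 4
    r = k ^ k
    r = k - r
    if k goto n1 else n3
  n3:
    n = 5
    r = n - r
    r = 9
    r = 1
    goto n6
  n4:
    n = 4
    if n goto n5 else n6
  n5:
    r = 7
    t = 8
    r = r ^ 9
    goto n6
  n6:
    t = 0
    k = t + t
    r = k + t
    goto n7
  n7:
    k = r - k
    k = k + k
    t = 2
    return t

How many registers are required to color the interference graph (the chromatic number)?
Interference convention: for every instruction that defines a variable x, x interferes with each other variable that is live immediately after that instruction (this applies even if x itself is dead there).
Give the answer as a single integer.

Per-block:
  n0: {r} / ∅
  n1: {k} / ∅
  n2: {k,r} / ∅
  n3: {n,r} / {r}
  n4: {n} / ∅
  n5: {r,t} / ∅
  n6: {k,r,t} / ∅
  n7: {k,t} / {k,r}

Live sets:
  n0 li=∅ lo=∅
  n1 li=∅ lo=∅
  n2 li=∅ lo={r}
  n3 li={r} lo=∅
  n4 li=∅ lo=∅
  n5 li=∅ lo=∅
  n6 li=∅ lo={k,r}
  n7 li={k,r} lo=∅

Conflict graph:
  k↔{r,t}
  n↔{r}
  r↔{k,n,t}
  t↔{k,r}

Colouring:
  lower bound: {k,r,t} mutually conflict ⇒ χ ≥ 3
  3-colouring: R0={r}  R1={k,n}  R2={t}
  χ = 3

Answer: 3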